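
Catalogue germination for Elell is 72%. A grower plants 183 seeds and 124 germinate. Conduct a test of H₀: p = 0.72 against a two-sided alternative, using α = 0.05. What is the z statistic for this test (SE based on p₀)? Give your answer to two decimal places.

z = -1.28

p̂ = 124/183 = 0.6776.
SE = √(p₀(1−p₀)/n) = √(0.2016/183) = 0.0332.
z = (0.6776 − 0.72)/0.0332 = -0.0424/0.0332 = -1.28.
Two-sided p-value ≈ 2·Φ(−1.278) = 0.2014. With α = 0.05, fail to reject H₀.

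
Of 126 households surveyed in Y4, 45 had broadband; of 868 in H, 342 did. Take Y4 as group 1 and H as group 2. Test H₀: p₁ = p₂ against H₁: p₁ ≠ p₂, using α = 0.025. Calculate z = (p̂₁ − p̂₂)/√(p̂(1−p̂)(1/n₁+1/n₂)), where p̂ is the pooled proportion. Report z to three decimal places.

z = -0.793

p̂₁ = 45/126 ≈ 0.35714, p̂₂ = 342/868 ≈ 0.39401.
Pooled p̂ = (45+342)/(126+868) = 387/994 = 0.38934.
SE = √(p̂(1−p̂)(1/n₁+1/n₂)) = √(0.38934·0.61066·0.00908858) = √(0.00216084) = 0.04648.
z = (0.35714 − 0.39401)/0.04648 = -0.03687/0.04648 = -0.793.
Two-sided p-value ≈ 2·Φ(−0.793) = 0.4277; since p > α = 0.025, fail to reject H₀.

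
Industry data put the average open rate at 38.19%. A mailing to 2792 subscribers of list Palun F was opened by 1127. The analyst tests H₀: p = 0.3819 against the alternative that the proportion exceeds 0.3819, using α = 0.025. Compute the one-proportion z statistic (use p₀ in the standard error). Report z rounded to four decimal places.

p̂ = 1127/2792 = 0.4036533.
Standard error under H₀: √(0.3819×0.6181/2792) = 0.0091949.
z = (0.4036533 − 0.3819)/0.0091949 = 0.0217533/0.0091949 = 2.3658.
p-value = P(Z > 2.366) ≈ 0.0090; since p < α = 0.025, reject H₀.

z = 2.3658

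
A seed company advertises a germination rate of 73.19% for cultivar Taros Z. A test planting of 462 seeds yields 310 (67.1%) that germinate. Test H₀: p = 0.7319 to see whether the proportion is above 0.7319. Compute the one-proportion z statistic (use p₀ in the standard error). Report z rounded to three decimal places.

z = -2.955

p̂ = 310/462 ≈ 0.67100.
Standard error under H₀: √(0.7319×0.2681/462) = 0.02061.
z = (0.67100 − 0.7319)/0.02061 = -0.06090/0.02061 = -2.955.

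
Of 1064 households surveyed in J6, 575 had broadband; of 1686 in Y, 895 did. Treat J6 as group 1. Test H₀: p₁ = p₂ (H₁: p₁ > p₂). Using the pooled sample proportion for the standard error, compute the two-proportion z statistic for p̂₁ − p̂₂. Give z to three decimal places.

p̂₁ = 575/1064 ≈ 0.54041, p̂₂ = 895/1686 ≈ 0.53084.
Pooled p̂ = (575+895)/(1064+1686) = 1470/2750 = 0.53455.
SE = √(p̂(1−p̂)(1/n₁+1/n₂)) = √(0.53455·0.46545·0.00153297) = √(0.000381413) = 0.01953.
z = (0.54041 − 0.53084)/0.01953 = 0.00957/0.01953 = 0.490.
p-value = P(Z > 0.490) ≈ 0.3120.

z = 0.490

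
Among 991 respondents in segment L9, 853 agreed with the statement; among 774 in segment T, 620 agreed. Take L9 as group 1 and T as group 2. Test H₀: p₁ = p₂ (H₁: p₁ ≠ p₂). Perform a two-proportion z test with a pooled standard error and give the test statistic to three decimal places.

z = 3.350

p̂₁ = 853/991 = 0.860747, p̂₂ = 620/774 = 0.801034.
Pooled p̂ = (853+620)/(991+774) = 1473/1765 = 0.834561.
SE = √(0.138069 × 0.00230107) = 0.017824.
z = (0.860747 − 0.801034)/0.017824 = 0.059713/0.017824 = 3.350.
Two-sided p-value ≈ 2·Φ(−3.350) = 0.0008.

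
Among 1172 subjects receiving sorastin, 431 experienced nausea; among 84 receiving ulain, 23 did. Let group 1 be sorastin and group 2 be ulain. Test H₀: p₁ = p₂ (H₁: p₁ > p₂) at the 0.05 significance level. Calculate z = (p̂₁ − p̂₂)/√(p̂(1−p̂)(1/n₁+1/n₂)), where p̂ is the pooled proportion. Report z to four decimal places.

z = 1.7311

p̂₁ = 431/1172 ≈ 0.367747, p̂₂ = 23/84 ≈ 0.273810.
Pooled p̂ = (431+23)/(1172+84) = 454/1256 = 0.361465.
SE = √(0.230808 × 0.012758) = 0.054265.
z = (0.367747 − 0.273810)/0.054265 = 0.093937/0.054265 = 1.7311.
p-value = P(Z > 1.731) ≈ 0.0417; since p < α = 0.05, reject H₀.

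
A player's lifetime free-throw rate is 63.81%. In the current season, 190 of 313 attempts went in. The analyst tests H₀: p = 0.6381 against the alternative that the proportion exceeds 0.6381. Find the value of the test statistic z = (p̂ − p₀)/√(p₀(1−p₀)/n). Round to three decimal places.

z = -1.144

p̂ = 190/313 ≈ 0.60703.
Under H₀, SE = √(0.6381·0.3619/313) = √(0.00073779) = 0.02716.
z = (0.60703 − 0.6381)/0.02716 = -0.03107/0.02716 = -1.144.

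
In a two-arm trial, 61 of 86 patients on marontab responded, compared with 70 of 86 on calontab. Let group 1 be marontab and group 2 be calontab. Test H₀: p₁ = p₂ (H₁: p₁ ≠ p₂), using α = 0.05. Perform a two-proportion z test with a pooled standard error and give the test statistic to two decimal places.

p̂₁ = 61/86 = 0.7093, p̂₂ = 70/86 = 0.8140.
Pooled p̂ = (61+70)/(86+86) = 131/172 = 0.7616.
SE = √(p̂(1−p̂)(1/n₁+1/n₂)) = √(0.7616·0.2384·0.0232558) = √(0.00422211) = 0.0650.
z = (0.7093 − 0.8140)/0.0650 = -0.1047/0.0650 = -1.61.
p-value = 2·P(Z > 1.611) ≈ 0.1073. With α = 0.05, fail to reject H₀.

z = -1.61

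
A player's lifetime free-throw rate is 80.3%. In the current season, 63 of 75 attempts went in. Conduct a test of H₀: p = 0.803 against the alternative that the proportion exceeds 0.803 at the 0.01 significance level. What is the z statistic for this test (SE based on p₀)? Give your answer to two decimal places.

p̂ = 63/75 ≈ 0.8400.
Under H₀, SE = √(0.803·0.197/75) = √(0.00210921) = 0.0459.
z = (0.8400 − 0.803)/0.0459 = 0.0370/0.0459 = 0.81.
p-value = P(Z > 0.806) ≈ 0.2102. With α = 0.01, fail to reject H₀.

z = 0.81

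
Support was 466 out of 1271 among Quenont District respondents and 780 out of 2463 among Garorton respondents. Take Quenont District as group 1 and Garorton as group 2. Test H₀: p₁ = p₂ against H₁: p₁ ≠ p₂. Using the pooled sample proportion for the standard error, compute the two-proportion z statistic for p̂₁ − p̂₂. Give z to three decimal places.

p̂₁ = 466/1271 ≈ 0.366640, p̂₂ = 780/2463 ≈ 0.316687.
Pooled p̂ = (466+780)/(1271+2463) = 1246/3734 = 0.333690.
SE = √(p̂(1−p̂)(1/n₁+1/n₂)) = √(0.333690·0.666310·0.00119279) = √(0.000265206) = 0.016285.
z = (0.366640 − 0.316687)/0.016285 = 0.049953/0.016285 = 3.067.

z = 3.067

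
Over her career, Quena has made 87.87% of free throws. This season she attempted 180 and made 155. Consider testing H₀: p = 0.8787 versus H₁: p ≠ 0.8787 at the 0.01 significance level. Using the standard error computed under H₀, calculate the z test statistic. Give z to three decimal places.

z = -0.723

p̂ = 155/180 = 0.86111.
Standard error under H₀: √(0.8787×0.1213/180) = 0.02433.
z = (0.86111 − 0.8787)/0.02433 = -0.01759/0.02433 = -0.723.
Two-sided p-value ≈ 2·Φ(−0.723) = 0.4698. With α = 0.01, fail to reject H₀.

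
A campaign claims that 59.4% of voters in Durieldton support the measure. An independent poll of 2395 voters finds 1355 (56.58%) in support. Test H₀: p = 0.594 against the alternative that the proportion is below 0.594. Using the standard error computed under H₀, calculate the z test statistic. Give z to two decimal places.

p̂ = 1355/2395 ≈ 0.565762.
Standard error under H₀: √(0.594×0.406/2395) = 0.010035.
z = (0.565762 − 0.594)/0.010035 = -0.028238/0.010035 = -2.81.
p-value = P(Z < -2.814) ≈ 0.0024.

z = -2.81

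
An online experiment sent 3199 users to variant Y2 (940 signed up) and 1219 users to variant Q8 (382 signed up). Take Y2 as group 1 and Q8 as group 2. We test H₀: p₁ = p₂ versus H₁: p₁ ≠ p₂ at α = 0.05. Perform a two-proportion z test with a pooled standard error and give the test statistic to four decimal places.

z = -1.2671

p̂₁ = 940/3199 ≈ 0.293842, p̂₂ = 382/1219 ≈ 0.313372.
Pooled p̂ = (940+382)/(3199+1219) = 1322/4418 = 0.299230.
SE = √(p̂(1−p̂)(1/n₁+1/n₂)) = √(0.299230·0.700770·0.00113294) = √(0.000237568) = 0.015413.
z = (0.293842 − 0.313372)/0.015413 = -0.019530/0.015413 = -1.2671.
Two-sided p-value ≈ 2·Φ(−1.267) = 0.2051; since p > α = 0.05, fail to reject H₀.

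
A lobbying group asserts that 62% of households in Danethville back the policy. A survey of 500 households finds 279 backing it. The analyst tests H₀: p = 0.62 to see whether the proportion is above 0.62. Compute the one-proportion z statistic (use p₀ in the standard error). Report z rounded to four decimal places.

z = -2.8562

p̂ = 279/500 ≈ 0.558000.
Under H₀, SE = √(0.62·0.38/500) = √(0.0004712) = 0.021707.
z = (0.558000 − 0.62)/0.021707 = -0.062000/0.021707 = -2.8562.
p-value = P(Z > -2.856) ≈ 0.9979.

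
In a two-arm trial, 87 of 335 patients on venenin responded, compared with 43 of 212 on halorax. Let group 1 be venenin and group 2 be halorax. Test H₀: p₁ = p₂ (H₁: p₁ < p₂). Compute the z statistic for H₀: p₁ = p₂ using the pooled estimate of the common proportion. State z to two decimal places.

p̂₁ = 87/335 ≈ 0.2597, p̂₂ = 43/212 ≈ 0.2028.
Pooled p̂ = (87+43)/(335+212) = 130/547 = 0.2377.
SE = √(0.181178 × 0.00770206) = 0.0374.
z = (0.2597 − 0.2028)/0.0374 = 0.0569/0.0374 = 1.52.
p-value = P(Z < 1.522) ≈ 0.9360.

z = 1.52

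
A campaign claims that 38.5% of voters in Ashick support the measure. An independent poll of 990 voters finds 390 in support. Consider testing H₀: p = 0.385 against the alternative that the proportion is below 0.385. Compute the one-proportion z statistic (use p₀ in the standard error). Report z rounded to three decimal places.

z = 0.578

p̂ = 390/990 = 0.39394.
Under H₀, SE = √(0.385·0.615/990) = √(0.000239167) = 0.01547.
z = (0.39394 − 0.385)/0.01547 = 0.00894/0.01547 = 0.578.
p-value = P(Z < 0.578) ≈ 0.7184.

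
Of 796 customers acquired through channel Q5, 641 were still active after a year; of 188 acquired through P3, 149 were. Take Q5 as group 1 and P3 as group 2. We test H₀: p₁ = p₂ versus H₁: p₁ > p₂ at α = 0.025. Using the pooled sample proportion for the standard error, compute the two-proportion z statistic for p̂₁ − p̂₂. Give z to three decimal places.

p̂₁ = 641/796 = 0.805276, p̂₂ = 149/188 = 0.792553.
Pooled p̂ = (641+149)/(796+188) = 790/984 = 0.802846.
SE = √(p̂(1−p̂)(1/n₁+1/n₂)) = √(0.802846·0.197154·0.00657543) = √(0.00104079) = 0.032261.
z = (0.805276 − 0.792553)/0.032261 = 0.012723/0.032261 = 0.394.
p-value = P(Z > 0.394) ≈ 0.3467, so at α = 0.025 we fail to reject H₀.

z = 0.394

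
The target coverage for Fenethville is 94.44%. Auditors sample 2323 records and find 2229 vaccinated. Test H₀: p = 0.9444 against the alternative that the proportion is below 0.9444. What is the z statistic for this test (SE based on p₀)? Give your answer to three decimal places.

p̂ = 2229/2323 ≈ 0.9595351.
Standard error under H₀: √(0.9444×0.0556/2323) = 0.0047543.
z = (0.9595351 − 0.9444)/0.0047543 = 0.0151351/0.0047543 = 3.183.
p-value = P(Z < 3.183) ≈ 0.9993.

z = 3.183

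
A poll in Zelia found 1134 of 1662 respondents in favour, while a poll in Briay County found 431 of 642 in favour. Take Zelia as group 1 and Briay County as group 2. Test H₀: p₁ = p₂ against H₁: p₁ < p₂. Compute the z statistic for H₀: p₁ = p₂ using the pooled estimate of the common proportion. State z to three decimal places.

p̂₁ = 1134/1662 ≈ 0.68231, p̂₂ = 431/642 ≈ 0.67134.
Pooled p̂ = (1134+431)/(1662+642) = 1565/2304 = 0.67925.
SE = √(p̂(1−p̂)(1/n₁+1/n₂)) = √(0.67925·0.32075·0.00215932) = √(0.000470447) = 0.02169.
z = (0.68231 − 0.67134)/0.02169 = 0.01097/0.02169 = 0.506.

z = 0.506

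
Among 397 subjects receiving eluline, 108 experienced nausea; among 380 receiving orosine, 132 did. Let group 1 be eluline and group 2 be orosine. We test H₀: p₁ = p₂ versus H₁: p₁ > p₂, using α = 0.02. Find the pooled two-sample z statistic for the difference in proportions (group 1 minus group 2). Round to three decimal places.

p̂₁ = 108/397 = 0.27204, p̂₂ = 132/380 = 0.34737.
Pooled p̂ = (108+132)/(397+380) = 240/777 = 0.30888.
SE = √(p̂(1−p̂)(1/n₁+1/n₂)) = √(0.30888·0.69112·0.00515047) = √(0.00109949) = 0.03316.
z = (0.27204 − 0.34737)/0.03316 = -0.07533/0.03316 = -2.272.
p-value = P(Z > -2.272) ≈ 0.9884. With α = 0.02, fail to reject H₀.

z = -2.272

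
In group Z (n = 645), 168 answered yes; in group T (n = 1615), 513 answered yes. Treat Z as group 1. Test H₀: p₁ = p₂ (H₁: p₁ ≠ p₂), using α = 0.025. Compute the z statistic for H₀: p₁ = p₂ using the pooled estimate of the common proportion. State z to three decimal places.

p̂₁ = 168/645 ≈ 0.26047, p̂₂ = 513/1615 ≈ 0.31765.
Pooled p̂ = (168+513)/(645+1615) = 681/2260 = 0.30133.
SE = √(0.210529 × 0.00216958) = 0.02137.
z = (0.26047 − 0.31765)/0.02137 = -0.05718/0.02137 = -2.676.
p-value = 2·P(Z > 2.676) ≈ 0.0075; since p < α = 0.025, reject H₀.

z = -2.676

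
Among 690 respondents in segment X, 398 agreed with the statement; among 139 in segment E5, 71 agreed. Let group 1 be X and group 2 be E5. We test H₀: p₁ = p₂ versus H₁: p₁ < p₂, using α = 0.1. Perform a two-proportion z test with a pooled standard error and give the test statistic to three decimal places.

p̂₁ = 398/690 ≈ 0.57681, p̂₂ = 71/139 ≈ 0.51079.
Pooled p̂ = (398+71)/(690+139) = 469/829 = 0.56574.
SE = √(p̂(1−p̂)(1/n₁+1/n₂)) = √(0.56574·0.43426·0.00864352) = √(0.00212352) = 0.04608.
z = (0.57681 − 0.51079)/0.04608 = 0.06602/0.04608 = 1.433.
p-value = P(Z < 1.433) ≈ 0.9240, so at α = 0.1 we fail to reject H₀.

z = 1.433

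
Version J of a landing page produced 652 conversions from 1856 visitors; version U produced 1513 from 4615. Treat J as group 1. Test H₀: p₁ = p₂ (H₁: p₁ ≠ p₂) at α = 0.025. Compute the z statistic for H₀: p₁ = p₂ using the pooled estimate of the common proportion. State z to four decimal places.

z = 1.8081

p̂₁ = 652/1856 = 0.351293, p̂₂ = 1513/4615 = 0.327844.
Pooled p̂ = (652+1513)/(1856+4615) = 2165/6471 = 0.334570.
SE = √(0.222633 × 0.000755478) = 0.012969.
z = (0.351293 − 0.327844)/0.012969 = 0.023449/0.012969 = 1.8081.
Two-sided p-value ≈ 2·Φ(−1.808) = 0.0706, so at α = 0.025 we fail to reject H₀.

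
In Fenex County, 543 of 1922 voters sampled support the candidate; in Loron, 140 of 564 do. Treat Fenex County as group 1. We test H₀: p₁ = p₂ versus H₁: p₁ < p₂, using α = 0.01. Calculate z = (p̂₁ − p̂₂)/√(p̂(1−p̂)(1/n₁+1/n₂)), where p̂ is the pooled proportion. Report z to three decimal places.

p̂₁ = 543/1922 = 0.28252, p̂₂ = 140/564 = 0.24823.
Pooled p̂ = (543+140)/(1922+564) = 683/2486 = 0.27474.
SE = √(0.199257 × 0.00229334) = 0.02138.
z = (0.28252 − 0.24823)/0.02138 = 0.03429/0.02138 = 1.604.
p-value = P(Z < 1.604) ≈ 0.9457; since p > α = 0.01, fail to reject H₀.

z = 1.604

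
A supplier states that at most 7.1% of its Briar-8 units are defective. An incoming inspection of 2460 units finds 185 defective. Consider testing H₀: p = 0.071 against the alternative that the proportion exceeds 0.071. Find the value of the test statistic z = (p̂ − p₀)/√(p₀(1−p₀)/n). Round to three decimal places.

z = 0.812

p̂ = 185/2460 = 0.075203.
Under H₀, SE = √(0.071·0.929/2460) = √(2.68126e-05) = 0.005178.
z = (0.075203 − 0.071)/0.005178 = 0.004203/0.005178 = 0.812.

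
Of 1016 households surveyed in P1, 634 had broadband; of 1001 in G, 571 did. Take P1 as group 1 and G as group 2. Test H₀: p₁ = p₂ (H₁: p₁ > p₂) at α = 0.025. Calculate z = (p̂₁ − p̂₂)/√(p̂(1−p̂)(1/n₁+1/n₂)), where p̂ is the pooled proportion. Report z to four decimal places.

p̂₁ = 634/1016 ≈ 0.624016, p̂₂ = 571/1001 ≈ 0.570430.
Pooled p̂ = (634+571)/(1016+1001) = 1205/2017 = 0.597422.
SE = √(p̂(1−p̂)(1/n₁+1/n₂)) = √(0.597422·0.402578·0.00198325) = √(0.00047699) = 0.021840.
z = (0.624016 − 0.570430)/0.021840 = 0.053586/0.021840 = 2.4536.
p-value = P(Z > 2.454) ≈ 0.0071; since p < α = 0.025, reject H₀.

z = 2.4536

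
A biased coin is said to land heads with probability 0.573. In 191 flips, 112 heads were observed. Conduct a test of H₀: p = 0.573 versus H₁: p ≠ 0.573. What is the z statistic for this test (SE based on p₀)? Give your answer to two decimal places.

z = 0.37

p̂ = 112/191 = 0.5864.
Standard error under H₀: √(0.573×0.427/191) = 0.0358.
z = (0.5864 − 0.573)/0.0358 = 0.0134/0.0358 = 0.37.
p-value = 2·P(Z > 0.374) ≈ 0.7084.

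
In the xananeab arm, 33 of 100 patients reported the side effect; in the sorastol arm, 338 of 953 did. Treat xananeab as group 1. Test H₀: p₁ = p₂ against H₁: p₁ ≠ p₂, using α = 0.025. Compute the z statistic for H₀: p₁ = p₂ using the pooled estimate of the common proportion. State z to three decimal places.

z = -0.491

p̂₁ = 33/100 ≈ 0.33000, p̂₂ = 338/953 ≈ 0.35467.
Pooled p̂ = (33+338)/(100+953) = 371/1053 = 0.35233.
SE = √(p̂(1−p̂)(1/n₁+1/n₂)) = √(0.35233·0.64767·0.0110493) = √(0.00252137) = 0.05021.
z = (0.33000 − 0.35467)/0.05021 = -0.02467/0.05021 = -0.491.
Two-sided p-value ≈ 2·Φ(−0.491) = 0.6232. With α = 0.025, fail to reject H₀.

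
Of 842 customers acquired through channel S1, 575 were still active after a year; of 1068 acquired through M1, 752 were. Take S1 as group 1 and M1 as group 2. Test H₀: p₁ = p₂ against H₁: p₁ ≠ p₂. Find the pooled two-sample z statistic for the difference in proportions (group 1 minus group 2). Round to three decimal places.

p̂₁ = 575/842 = 0.68290, p̂₂ = 752/1068 = 0.70412.
Pooled p̂ = (575+752)/(842+1068) = 1327/1910 = 0.69476.
SE = √(0.212067 × 0.00212398) = 0.02122.
z = (0.68290 − 0.70412)/0.02122 = -0.02122/0.02122 = -1.000.
Two-sided p-value ≈ 2·Φ(−1.000) = 0.3173.

z = -1.000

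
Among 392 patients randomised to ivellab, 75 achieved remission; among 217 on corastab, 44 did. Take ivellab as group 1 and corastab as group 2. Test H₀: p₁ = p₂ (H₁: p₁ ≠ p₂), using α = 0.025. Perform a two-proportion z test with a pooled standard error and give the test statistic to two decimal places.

p̂₁ = 75/392 ≈ 0.1913, p̂₂ = 44/217 ≈ 0.2028.
Pooled p̂ = (75+44)/(392+217) = 119/609 = 0.1954.
SE = √(p̂(1−p̂)(1/n₁+1/n₂)) = √(0.1954·0.8046·0.00715932) = √(0.00112559) = 0.0335.
z = (0.1913 − 0.2028)/0.0335 = -0.0115/0.0335 = -0.34.
p-value = 2·P(Z > 0.341) ≈ 0.7331; since p > α = 0.025, fail to reject H₀.

z = -0.34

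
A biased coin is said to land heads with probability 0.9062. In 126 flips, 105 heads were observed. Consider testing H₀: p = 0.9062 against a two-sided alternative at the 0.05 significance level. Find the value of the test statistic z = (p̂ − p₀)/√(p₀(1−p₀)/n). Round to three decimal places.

p̂ = 105/126 = 0.833333.
SE = √(p₀(1−p₀)/n) = √(0.085002/126) = 0.025973.
z = (0.833333 − 0.9062)/0.025973 = -0.072867/0.025973 = -2.805.
Two-sided p-value ≈ 2·Φ(−2.805) = 0.0050, so at α = 0.05 we reject H₀.

z = -2.805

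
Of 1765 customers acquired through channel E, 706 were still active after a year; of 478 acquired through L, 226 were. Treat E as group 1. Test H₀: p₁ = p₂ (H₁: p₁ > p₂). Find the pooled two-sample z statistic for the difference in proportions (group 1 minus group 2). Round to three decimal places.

p̂₁ = 706/1765 ≈ 0.40000, p̂₂ = 226/478 ≈ 0.47280.
Pooled p̂ = (706+226)/(1765+478) = 932/2243 = 0.41551.
SE = √(p̂(1−p̂)(1/n₁+1/n₂)) = √(0.41551·0.58449·0.00265862) = √(0.000645679) = 0.02541.
z = (0.40000 − 0.47280)/0.02541 = -0.07280/0.02541 = -2.865.

z = -2.865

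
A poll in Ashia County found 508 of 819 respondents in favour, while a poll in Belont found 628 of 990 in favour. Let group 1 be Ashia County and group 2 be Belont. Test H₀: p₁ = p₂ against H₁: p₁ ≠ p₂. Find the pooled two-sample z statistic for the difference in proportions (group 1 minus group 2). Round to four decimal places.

p̂₁ = 508/819 ≈ 0.6202686, p̂₂ = 628/990 ≈ 0.6343434.
Pooled p̂ = (508+628)/(819+990) = 1136/1809 = 0.6279713.
SE = √(p̂(1−p̂)(1/n₁+1/n₂)) = √(0.6279713·0.3720287·0.0022311) = √(0.000521238) = 0.0228306.
z = (0.6202686 − 0.6343434)/0.0228306 = -0.0140748/0.0228306 = -0.6165.
p-value = 2·P(Z > 0.616) ≈ 0.5376.

z = -0.6165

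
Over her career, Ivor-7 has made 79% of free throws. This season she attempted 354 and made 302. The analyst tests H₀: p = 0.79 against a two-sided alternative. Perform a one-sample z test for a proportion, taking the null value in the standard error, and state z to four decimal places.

p̂ = 302/354 = 0.853107.
SE = √(p₀(1−p₀)/n) = √(0.1659/354) = 0.021648.
z = (0.853107 − 0.79)/0.021648 = 0.063107/0.021648 = 2.9151.

z = 2.9151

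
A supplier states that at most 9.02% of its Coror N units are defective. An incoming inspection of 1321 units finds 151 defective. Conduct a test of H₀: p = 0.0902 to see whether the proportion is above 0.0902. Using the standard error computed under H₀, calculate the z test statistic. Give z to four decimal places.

p̂ = 151/1321 ≈ 0.1143073.
SE = √(p₀(1−p₀)/n) = √(0.082064/1321) = 0.0078818.
z = (0.1143073 − 0.0902)/0.0078818 = 0.0241073/0.0078818 = 3.0586.
p-value = P(Z > 3.059) ≈ 0.0011.

z = 3.0586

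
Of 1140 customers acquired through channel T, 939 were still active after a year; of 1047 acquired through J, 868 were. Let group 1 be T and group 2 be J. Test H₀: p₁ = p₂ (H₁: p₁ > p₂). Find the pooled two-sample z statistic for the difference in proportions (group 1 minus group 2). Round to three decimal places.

p̂₁ = 939/1140 ≈ 0.82368, p̂₂ = 868/1047 ≈ 0.82904.
Pooled p̂ = (939+868)/(1140+1047) = 1807/2187 = 0.82625.
SE = √(0.143564 × 0.0018323) = 0.01622.
z = (0.82368 − 0.82904)/0.01622 = -0.00536/0.01622 = -0.330.
p-value = P(Z > -0.330) ≈ 0.6293.

z = -0.330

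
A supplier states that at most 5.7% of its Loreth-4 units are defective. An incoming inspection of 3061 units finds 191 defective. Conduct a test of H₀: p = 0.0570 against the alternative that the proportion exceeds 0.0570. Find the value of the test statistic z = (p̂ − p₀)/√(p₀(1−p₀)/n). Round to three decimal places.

p̂ = 191/3061 = 0.062398.
Standard error under H₀: √(0.057×0.943/3061) = 0.004190.
z = (0.062398 − 0.057)/0.004190 = 0.005398/0.004190 = 1.288.
p-value = P(Z > 1.288) ≈ 0.0988.

z = 1.288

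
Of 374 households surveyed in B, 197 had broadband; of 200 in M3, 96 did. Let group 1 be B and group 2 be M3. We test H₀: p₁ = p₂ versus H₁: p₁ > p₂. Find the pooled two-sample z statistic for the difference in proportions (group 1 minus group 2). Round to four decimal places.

z = 1.0673

p̂₁ = 197/374 = 0.526738, p̂₂ = 96/200 = 0.480000.
Pooled p̂ = (197+96)/(374+200) = 293/574 = 0.510453.
SE = √(0.249891 × 0.0076738) = 0.043791.
z = (0.526738 − 0.480000)/0.043791 = 0.046738/0.043791 = 1.0673.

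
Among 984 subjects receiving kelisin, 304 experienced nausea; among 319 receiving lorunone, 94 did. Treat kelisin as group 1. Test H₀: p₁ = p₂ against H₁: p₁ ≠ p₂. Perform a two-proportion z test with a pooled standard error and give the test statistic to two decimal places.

p̂₁ = 304/984 ≈ 0.3089, p̂₂ = 94/319 ≈ 0.2947.
Pooled p̂ = (304+94)/(984+319) = 398/1303 = 0.3054.
SE = √(p̂(1−p̂)(1/n₁+1/n₂)) = √(0.3054·0.6946·0.00415106) = √(0.000880646) = 0.0297.
z = (0.3089 − 0.2947)/0.0297 = 0.0142/0.0297 = 0.48.

z = 0.48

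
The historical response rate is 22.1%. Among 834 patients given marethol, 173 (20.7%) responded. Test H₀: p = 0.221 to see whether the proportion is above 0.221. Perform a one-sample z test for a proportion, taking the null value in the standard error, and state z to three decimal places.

p̂ = 173/834 ≈ 0.20743.
SE = √(p₀(1−p₀)/n) = √(0.17216/834) = 0.01437.
z = (0.20743 − 0.221)/0.01437 = -0.01357/0.01437 = -0.944.

z = -0.944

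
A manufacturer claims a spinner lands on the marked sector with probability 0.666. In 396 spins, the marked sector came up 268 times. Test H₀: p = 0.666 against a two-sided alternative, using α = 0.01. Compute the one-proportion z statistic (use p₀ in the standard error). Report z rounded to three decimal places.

p̂ = 268/396 ≈ 0.67677.
Under H₀, SE = √(0.666·0.334/396) = √(0.000561727) = 0.02370.
z = (0.67677 − 0.666)/0.02370 = 0.01077/0.02370 = 0.454.
Two-sided p-value ≈ 2·Φ(−0.454) = 0.6496; since p > α = 0.01, fail to reject H₀.

z = 0.454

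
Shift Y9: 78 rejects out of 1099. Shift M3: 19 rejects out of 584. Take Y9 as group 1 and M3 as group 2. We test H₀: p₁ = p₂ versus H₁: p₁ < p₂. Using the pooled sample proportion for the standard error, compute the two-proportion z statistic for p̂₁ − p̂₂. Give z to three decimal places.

p̂₁ = 78/1099 = 0.070974, p̂₂ = 19/584 = 0.032534.
Pooled p̂ = (78+19)/(1099+584) = 97/1683 = 0.057635.
SE = √(p̂(1−p̂)(1/n₁+1/n₂)) = √(0.057635·0.942365·0.00262225) = √(0.000142423) = 0.011934.
z = (0.070974 − 0.032534)/0.011934 = 0.038440/0.011934 = 3.221.
p-value = P(Z < 3.221) ≈ 0.9994.

z = 3.221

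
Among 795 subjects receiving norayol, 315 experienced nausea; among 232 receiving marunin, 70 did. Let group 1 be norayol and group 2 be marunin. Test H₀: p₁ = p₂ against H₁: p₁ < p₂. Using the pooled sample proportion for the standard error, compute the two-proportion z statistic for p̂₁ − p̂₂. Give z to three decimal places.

z = 2.616

p̂₁ = 315/795 ≈ 0.396226, p̂₂ = 70/232 ≈ 0.301724.
Pooled p̂ = (315+70)/(795+232) = 385/1027 = 0.374878.
SE = √(0.234345 × 0.00556821) = 0.036123.
z = (0.396226 − 0.301724)/0.036123 = 0.094502/0.036123 = 2.616.
p-value = P(Z < 2.616) ≈ 0.9956.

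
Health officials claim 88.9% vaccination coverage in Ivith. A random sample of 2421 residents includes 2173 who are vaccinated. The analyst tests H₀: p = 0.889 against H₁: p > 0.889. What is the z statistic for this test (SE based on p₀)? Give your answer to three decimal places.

z = 1.341

p̂ = 2173/2421 ≈ 0.897563.
SE = √(p₀(1−p₀)/n) = √(0.098679/2421) = 0.006384.
z = (0.897563 − 0.889)/0.006384 = 0.008563/0.006384 = 1.341.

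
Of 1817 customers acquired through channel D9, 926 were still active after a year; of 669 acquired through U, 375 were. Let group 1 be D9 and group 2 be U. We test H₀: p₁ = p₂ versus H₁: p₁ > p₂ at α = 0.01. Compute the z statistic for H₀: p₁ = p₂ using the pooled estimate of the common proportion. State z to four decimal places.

z = -2.2538

p̂₁ = 926/1817 ≈ 0.509631, p̂₂ = 375/669 ≈ 0.560538.
Pooled p̂ = (926+375)/(1817+669) = 1301/2486 = 0.523331.
SE = √(0.249456 × 0.00204513) = 0.022587.
z = (0.509631 − 0.560538)/0.022587 = -0.050907/0.022587 = -2.2538.
p-value = P(Z > -2.254) ≈ 0.9879; since p > α = 0.01, fail to reject H₀.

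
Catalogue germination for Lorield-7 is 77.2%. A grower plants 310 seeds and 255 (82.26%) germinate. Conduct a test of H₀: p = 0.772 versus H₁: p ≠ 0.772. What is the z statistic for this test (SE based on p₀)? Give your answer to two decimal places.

p̂ = 255/310 = 0.82258.
SE = √(p₀(1−p₀)/n) = √(0.17602/310) = 0.02383.
z = (0.82258 − 0.772)/0.02383 = 0.05058/0.02383 = 2.12.
Two-sided p-value ≈ 2·Φ(−2.123) = 0.0338.

z = 2.12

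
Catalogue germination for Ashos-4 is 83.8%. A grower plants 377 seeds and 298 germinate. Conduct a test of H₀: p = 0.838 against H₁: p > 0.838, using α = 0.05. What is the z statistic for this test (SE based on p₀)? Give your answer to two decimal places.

p̂ = 298/377 = 0.79045.
Under H₀, SE = √(0.838·0.162/377) = √(0.000360095) = 0.01898.
z = (0.79045 − 0.838)/0.01898 = -0.04755/0.01898 = -2.51.
p-value = P(Z > -2.506) ≈ 0.9939, so at α = 0.05 we fail to reject H₀.

z = -2.51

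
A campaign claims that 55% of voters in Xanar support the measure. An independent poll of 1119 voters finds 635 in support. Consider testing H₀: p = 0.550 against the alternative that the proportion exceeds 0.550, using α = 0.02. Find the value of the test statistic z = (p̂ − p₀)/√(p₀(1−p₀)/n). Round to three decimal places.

p̂ = 635/1119 = 0.56747.
Under H₀, SE = √(0.55·0.45/1119) = √(0.00022118) = 0.01487.
z = (0.56747 − 0.55)/0.01487 = 0.01747/0.01487 = 1.175.
p-value = P(Z > 1.175) ≈ 0.1200, so at α = 0.02 we fail to reject H₀.

z = 1.175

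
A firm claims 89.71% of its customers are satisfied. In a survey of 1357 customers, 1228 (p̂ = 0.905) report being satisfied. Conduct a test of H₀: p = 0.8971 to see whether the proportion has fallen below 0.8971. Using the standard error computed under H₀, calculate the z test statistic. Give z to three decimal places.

p̂ = 1228/1357 = 0.90494.
Standard error under H₀: √(0.8971×0.1029/1357) = 0.00825.
z = (0.90494 − 0.8971)/0.00825 = 0.00784/0.00825 = 0.950.
p-value = P(Z < 0.950) ≈ 0.8290.

z = 0.950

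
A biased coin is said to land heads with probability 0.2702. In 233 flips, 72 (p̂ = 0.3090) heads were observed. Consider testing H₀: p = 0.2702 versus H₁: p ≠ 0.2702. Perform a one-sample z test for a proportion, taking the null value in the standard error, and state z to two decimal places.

p̂ = 72/233 = 0.3090.
Under H₀, SE = √(0.2702·0.7298/233) = √(0.000846317) = 0.0291.
z = (0.3090 − 0.2702)/0.0291 = 0.0388/0.0291 = 1.33.

z = 1.33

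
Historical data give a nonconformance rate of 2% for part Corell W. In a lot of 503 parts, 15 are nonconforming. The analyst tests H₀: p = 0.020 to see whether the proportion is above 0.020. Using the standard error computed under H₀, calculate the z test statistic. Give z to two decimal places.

z = 1.57

p̂ = 15/503 ≈ 0.02982.
Standard error under H₀: √(0.02×0.98/503) = 0.00624.
z = (0.02982 − 0.02)/0.00624 = 0.00982/0.00624 = 1.57.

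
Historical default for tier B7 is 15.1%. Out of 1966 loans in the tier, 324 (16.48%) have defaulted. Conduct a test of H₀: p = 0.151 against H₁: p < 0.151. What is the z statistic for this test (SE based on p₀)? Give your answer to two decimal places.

z = 1.71

p̂ = 324/1966 ≈ 0.16480.
Standard error under H₀: √(0.151×0.849/1966) = 0.00808.
z = (0.16480 − 0.151)/0.00808 = 0.01380/0.00808 = 1.71.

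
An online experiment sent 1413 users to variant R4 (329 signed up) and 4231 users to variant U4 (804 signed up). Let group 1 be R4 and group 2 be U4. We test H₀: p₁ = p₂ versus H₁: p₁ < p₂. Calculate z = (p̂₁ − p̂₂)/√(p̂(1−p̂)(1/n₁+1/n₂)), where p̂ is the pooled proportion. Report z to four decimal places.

z = 3.4786

p̂₁ = 329/1413 ≈ 0.23283793, p̂₂ = 804/4231 ≈ 0.19002600.
Pooled p̂ = (329+804)/(1413+4231) = 1133/5644 = 0.20074415.
SE = √(0.160446 × 0.000944065) = 0.01230737.
z = (0.23283793 − 0.19002600)/0.01230737 = 0.04281193/0.01230737 = 3.4786.
p-value = P(Z < 3.479) ≈ 0.9997.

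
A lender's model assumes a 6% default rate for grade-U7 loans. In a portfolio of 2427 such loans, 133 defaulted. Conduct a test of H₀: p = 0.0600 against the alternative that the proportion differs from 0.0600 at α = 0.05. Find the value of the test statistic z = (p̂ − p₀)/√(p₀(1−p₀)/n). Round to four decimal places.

z = -1.0787

p̂ = 133/2427 = 0.0548002.
Under H₀, SE = √(0.06·0.94/2427) = √(2.32386e-05) = 0.0048206.
z = (0.0548002 − 0.06)/0.0048206 = -0.0051998/0.0048206 = -1.0787.
Two-sided p-value ≈ 2·Φ(−1.079) = 0.2807, so at α = 0.05 we fail to reject H₀.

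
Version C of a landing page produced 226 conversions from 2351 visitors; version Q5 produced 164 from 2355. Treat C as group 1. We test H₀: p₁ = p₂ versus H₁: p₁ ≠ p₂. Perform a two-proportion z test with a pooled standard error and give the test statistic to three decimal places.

z = 3.296

p̂₁ = 226/2351 = 0.096129, p̂₂ = 164/2355 = 0.069639.
Pooled p̂ = (226+164)/(2351+2355) = 390/4706 = 0.082873.
SE = √(p̂(1−p̂)(1/n₁+1/n₂)) = √(0.082873·0.917127·0.000849979) = √(6.46027e-05) = 0.008038.
z = (0.096129 − 0.069639)/0.008038 = 0.026490/0.008038 = 3.296.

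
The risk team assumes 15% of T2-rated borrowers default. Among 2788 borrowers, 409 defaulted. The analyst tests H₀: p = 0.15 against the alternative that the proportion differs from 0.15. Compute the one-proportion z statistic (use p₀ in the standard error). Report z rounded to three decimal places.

p̂ = 409/2788 ≈ 0.14670.
Under H₀, SE = √(0.15·0.85/2788) = √(4.57317e-05) = 0.00676.
z = (0.14670 − 0.15)/0.00676 = -0.00330/0.00676 = -0.488.

z = -0.488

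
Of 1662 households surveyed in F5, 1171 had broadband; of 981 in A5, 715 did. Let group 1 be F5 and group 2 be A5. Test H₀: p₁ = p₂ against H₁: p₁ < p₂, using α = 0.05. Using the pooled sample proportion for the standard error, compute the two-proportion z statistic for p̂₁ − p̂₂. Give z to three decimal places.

z = -1.334

p̂₁ = 1171/1662 ≈ 0.70457, p̂₂ = 715/981 ≈ 0.72885.
Pooled p̂ = (1171+715)/(1662+981) = 1886/2643 = 0.71358.
SE = √(p̂(1−p̂)(1/n₁+1/n₂)) = √(0.71358·0.28642·0.00162105) = √(0.000331314) = 0.01820.
z = (0.70457 − 0.72885)/0.01820 = -0.02428/0.01820 = -1.334.
p-value = P(Z < -1.334) ≈ 0.0912, so at α = 0.05 we fail to reject H₀.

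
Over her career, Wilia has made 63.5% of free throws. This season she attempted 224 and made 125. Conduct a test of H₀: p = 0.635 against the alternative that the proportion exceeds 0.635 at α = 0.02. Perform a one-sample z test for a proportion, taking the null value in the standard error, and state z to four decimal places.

z = -2.3927

p̂ = 125/224 ≈ 0.5580357.
Standard error under H₀: √(0.635×0.365/224) = 0.0321669.
z = (0.5580357 − 0.635)/0.0321669 = -0.0769643/0.0321669 = -2.3927.
p-value = P(Z > -2.393) ≈ 0.9916, so at α = 0.02 we fail to reject H₀.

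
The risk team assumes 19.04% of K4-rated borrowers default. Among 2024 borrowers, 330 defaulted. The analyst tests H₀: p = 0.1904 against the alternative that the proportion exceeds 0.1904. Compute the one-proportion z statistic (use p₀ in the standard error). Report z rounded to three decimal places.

p̂ = 330/2024 = 0.163043.
Standard error under H₀: √(0.1904×0.8096/2024) = 0.008727.
z = (0.163043 − 0.1904)/0.008727 = -0.027357/0.008727 = -3.135.

z = -3.135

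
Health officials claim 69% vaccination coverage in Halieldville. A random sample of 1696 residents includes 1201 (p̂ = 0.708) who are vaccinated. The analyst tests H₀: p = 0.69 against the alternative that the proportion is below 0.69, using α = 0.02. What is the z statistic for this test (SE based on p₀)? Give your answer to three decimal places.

p̂ = 1201/1696 ≈ 0.70814.
Standard error under H₀: √(0.69×0.31/1696) = 0.01123.
z = (0.70814 − 0.69)/0.01123 = 0.01814/0.01123 = 1.615.
p-value = P(Z < 1.615) ≈ 0.9468; since p > α = 0.02, fail to reject H₀.

z = 1.615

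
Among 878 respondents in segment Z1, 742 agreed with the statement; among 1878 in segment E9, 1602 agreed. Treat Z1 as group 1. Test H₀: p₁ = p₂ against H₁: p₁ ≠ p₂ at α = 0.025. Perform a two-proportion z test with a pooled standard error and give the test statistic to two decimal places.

p̂₁ = 742/878 = 0.8451, p̂₂ = 1602/1878 = 0.8530.
Pooled p̂ = (742+1602)/(878+1878) = 2344/2756 = 0.8505.
SE = √(p̂(1−p̂)(1/n₁+1/n₂)) = √(0.8505·0.1495·0.00167143) = √(0.000212513) = 0.0146.
z = (0.8451 − 0.8530)/0.0146 = -0.0079/0.0146 = -0.54.
p-value = 2·P(Z > 0.544) ≈ 0.5863; since p > α = 0.025, fail to reject H₀.

z = -0.54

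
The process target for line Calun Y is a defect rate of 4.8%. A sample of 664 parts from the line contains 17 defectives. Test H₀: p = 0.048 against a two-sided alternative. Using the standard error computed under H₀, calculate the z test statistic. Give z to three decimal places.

z = -2.700

p̂ = 17/664 ≈ 0.025602.
Standard error under H₀: √(0.048×0.952/664) = 0.008296.
z = (0.025602 − 0.048)/0.008296 = -0.022398/0.008296 = -2.700.
Two-sided p-value ≈ 2·Φ(−2.700) = 0.0069.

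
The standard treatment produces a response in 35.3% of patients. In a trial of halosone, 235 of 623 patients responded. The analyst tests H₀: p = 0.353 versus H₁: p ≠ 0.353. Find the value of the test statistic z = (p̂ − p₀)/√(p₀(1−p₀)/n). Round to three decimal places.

z = 1.264

p̂ = 235/623 ≈ 0.37721.
Standard error under H₀: √(0.353×0.647/623) = 0.01915.
z = (0.37721 − 0.353)/0.01915 = 0.02421/0.01915 = 1.264.
p-value = 2·P(Z > 1.264) ≈ 0.2061.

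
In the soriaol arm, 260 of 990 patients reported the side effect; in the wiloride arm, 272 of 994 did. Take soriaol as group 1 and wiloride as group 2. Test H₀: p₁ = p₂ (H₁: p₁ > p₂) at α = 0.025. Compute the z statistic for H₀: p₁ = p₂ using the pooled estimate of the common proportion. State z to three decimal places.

z = -0.554

p̂₁ = 260/990 = 0.26263, p̂₂ = 272/994 = 0.27364.
Pooled p̂ = (260+272)/(990+994) = 532/1984 = 0.26815.
SE = √(p̂(1−p̂)(1/n₁+1/n₂)) = √(0.26815·0.73185·0.00201614) = √(0.000395653) = 0.01989.
z = (0.26263 − 0.27364)/0.01989 = -0.01101/0.01989 = -0.554.
p-value = P(Z > -0.554) ≈ 0.7101; since p > α = 0.025, fail to reject H₀.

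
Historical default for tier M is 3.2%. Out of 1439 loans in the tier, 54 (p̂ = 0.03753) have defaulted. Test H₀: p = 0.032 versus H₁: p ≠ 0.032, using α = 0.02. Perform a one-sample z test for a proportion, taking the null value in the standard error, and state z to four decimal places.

z = 1.1911

p̂ = 54/1439 ≈ 0.0375261.
Standard error under H₀: √(0.032×0.968/1439) = 0.0046396.
z = (0.0375261 − 0.032)/0.0046396 = 0.0055261/0.0046396 = 1.1911.
Two-sided p-value ≈ 2·Φ(−1.191) = 0.2336; since p > α = 0.02, fail to reject H₀.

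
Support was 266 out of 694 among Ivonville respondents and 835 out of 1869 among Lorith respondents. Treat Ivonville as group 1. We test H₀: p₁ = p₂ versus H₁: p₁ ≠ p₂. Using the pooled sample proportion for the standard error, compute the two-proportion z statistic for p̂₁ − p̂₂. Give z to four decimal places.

z = -2.8848

p̂₁ = 266/694 ≈ 0.383285, p̂₂ = 835/1869 ≈ 0.446763.
Pooled p̂ = (266+835)/(694+1869) = 1101/2563 = 0.429575.
SE = √(p̂(1−p̂)(1/n₁+1/n₂)) = √(0.429575·0.570425·0.00197597) = √(0.000484192) = 0.022004.
z = (0.383285 − 0.446763)/0.022004 = -0.063478/0.022004 = -2.8848.
p-value = 2·P(Z > 2.885) ≈ 0.0039.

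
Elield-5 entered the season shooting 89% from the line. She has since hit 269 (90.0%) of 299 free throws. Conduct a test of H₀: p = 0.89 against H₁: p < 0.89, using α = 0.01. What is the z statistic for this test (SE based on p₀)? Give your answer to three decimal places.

p̂ = 269/299 = 0.899666.
Under H₀, SE = √(0.89·0.11/299) = √(0.000327425) = 0.018095.
z = (0.899666 − 0.89)/0.018095 = 0.009666/0.018095 = 0.534.
p-value = P(Z < 0.534) ≈ 0.7034; since p > α = 0.01, fail to reject H₀.

z = 0.534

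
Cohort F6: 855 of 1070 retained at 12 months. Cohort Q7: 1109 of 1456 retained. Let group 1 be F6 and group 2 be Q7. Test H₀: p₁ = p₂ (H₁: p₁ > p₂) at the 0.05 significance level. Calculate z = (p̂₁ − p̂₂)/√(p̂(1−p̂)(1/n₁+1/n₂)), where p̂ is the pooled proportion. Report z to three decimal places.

z = 2.233

p̂₁ = 855/1070 ≈ 0.799065, p̂₂ = 1109/1456 ≈ 0.761676.
Pooled p̂ = (855+1109)/(1070+1456) = 1964/2526 = 0.777514.
SE = √(p̂(1−p̂)(1/n₁+1/n₂)) = √(0.777514·0.222486·0.00162139) = √(0.000280478) = 0.016747.
z = (0.799065 − 0.761676)/0.016747 = 0.037389/0.016747 = 2.233.
p-value = P(Z > 2.233) ≈ 0.0128, so at α = 0.05 we reject H₀.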